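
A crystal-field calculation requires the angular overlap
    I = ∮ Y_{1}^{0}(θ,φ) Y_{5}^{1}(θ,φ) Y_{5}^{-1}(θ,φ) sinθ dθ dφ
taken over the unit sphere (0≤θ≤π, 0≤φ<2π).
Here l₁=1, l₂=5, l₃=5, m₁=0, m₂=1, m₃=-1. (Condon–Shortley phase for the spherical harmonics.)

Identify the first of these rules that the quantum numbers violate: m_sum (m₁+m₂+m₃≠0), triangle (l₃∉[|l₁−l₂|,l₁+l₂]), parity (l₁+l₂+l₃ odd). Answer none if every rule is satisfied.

parity

Σmᵢ = 0  ✓
l₃∈[|l₁−l₂|,l₁+l₂]=[4,6], have l₃=5  ✓
Σlᵢ = 11 ⇒ odd  ✗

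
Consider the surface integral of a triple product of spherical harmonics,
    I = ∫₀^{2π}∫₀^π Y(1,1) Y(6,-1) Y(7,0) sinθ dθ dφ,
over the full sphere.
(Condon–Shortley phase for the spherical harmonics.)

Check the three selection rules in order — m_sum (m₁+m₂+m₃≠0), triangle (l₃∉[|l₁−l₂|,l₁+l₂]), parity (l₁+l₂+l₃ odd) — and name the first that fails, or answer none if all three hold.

azimuthal sum: 1 − 1 + 0 = 0  ✓
5 ≤ 7 ≤ 7 (triangle on l)  ✓
L = 1 + 6 + 7 = 14 (even)  ✓

none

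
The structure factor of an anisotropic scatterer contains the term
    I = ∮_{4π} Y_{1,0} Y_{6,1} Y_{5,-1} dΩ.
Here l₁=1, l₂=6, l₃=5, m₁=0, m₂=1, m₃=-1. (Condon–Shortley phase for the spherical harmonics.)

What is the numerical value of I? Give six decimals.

Rules hold: Σm=0, L=12 even, 5≤5≤7.
N = 3·13·11 = 429
Δ = 2!·0!·10!/13! = 1/858
Racah Σ t=1..1: t=1:−1/14400 = -1/14400
⇒ 3j(1 6 5; 0 0 0)² = 6/143, sgn +1
Racah Σ t=1..1: t=1:−1/17280 = -1/17280
⇒ 3j(1 6 5; 0 1 -1)² = 35/858, sgn -1
4πI² = N·(3j₀)²·(3jₘ)² = 105/143
I = -1·√(0.734266/4π) = -0.24172507

-0.241725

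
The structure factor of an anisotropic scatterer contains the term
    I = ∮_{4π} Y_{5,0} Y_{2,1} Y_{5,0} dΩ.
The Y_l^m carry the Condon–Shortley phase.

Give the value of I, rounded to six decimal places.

0 + 1 + 0 = 1 ≠ 0: azimuthal integral kills it; I = 0

0.000000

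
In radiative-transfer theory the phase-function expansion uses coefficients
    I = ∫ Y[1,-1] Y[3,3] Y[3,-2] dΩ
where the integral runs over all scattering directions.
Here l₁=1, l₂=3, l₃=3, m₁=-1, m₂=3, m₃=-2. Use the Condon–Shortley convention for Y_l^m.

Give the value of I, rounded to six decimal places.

0.000000

l₁+l₂+l₃=7 is odd: 3j(l;000)=0 ⇒ I=0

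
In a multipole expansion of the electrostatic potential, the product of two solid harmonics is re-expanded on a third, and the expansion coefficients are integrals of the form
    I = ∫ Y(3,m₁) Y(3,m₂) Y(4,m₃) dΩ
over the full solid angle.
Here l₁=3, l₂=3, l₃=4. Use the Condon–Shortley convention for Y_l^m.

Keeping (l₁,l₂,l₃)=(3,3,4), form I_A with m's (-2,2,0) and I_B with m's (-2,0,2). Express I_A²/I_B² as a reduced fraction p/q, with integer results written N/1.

Shared (l₁,l₂,l₃)=(3,3,4): N and (l;000)² cancel in I_A²/I_B².
A: Δ = 2!·4!·4!/11! = 1/34650; Racah Σ t=1..2: t=1:−1/576 t=2:+1/72 = 7/576; ⇒ 3j(3 3 4; -2 2 0)² = 7/198, sgn +1
B: Δ = 2!·4!·4!/11! = 1/34650; Racah Σ t=1..2: t=1:−1/96 t=2:+1/72 = 1/288; ⇒ 3j(3 3 4; -2 0 2)² = 1/462, sgn +1
I_A²/I_B² = (7/198)/(1/462) = 49/3

49/3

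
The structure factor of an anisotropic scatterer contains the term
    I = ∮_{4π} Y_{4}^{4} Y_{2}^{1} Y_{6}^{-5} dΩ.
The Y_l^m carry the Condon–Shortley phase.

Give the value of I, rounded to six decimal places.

-0.204295

Rules hold: Σm=0, L=12 even, 2≤6≤6.
N = 9·5·13 = 585
Δ = 0!·8!·4!/13! = 1/6435
Racah Σ t=0..0: t=0:+1/2304 = 1/2304
⇒ 3j(4 2 6; 0 0 0)² = 5/143, sgn +1
Racah Σ t=0..0: t=0:+1/241920 = 1/241920
⇒ 3j(4 2 6; 4 1 -5)² = 1/39, sgn -1
4πI² = N·(3j₀)²·(3jₘ)² = 75/143
I = -1·√(0.524476/4π) = -0.20429497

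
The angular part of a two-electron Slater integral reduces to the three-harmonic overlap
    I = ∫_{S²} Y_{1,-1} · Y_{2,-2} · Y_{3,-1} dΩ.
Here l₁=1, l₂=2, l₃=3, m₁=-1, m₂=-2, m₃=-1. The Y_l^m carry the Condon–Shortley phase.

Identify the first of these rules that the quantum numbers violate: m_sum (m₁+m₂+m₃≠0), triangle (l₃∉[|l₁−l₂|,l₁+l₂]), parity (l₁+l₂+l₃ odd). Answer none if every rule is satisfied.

m_sum

Σmᵢ = -4  ✗
l₃∈[|l₁−l₂|,l₁+l₂]=[1,3], have l₃=3
Σlᵢ = 6 ⇒ even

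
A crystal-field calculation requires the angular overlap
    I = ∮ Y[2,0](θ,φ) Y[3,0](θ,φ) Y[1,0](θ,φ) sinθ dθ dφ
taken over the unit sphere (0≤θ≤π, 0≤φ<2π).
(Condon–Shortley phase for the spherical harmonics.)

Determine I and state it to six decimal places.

0.247767

m-sum 0 ✓  L=6 even ✓  1≤1≤5 ✓
Π(2lᵢ+1) = 5×7×3 = 105
triangle coeff Δ(2,3,1) = 1/105
Σ_t [2,2]: t=2:+1/4 = 1/4
(3j)²=3/35 [(2 3 1; 0 0 0)], sign=-1
(m-triple is (0,0,0) — same symbol as above.)
⇒ 4πI² = 27/35
I = (+1)√(27/35/(4π)) = 0.24776670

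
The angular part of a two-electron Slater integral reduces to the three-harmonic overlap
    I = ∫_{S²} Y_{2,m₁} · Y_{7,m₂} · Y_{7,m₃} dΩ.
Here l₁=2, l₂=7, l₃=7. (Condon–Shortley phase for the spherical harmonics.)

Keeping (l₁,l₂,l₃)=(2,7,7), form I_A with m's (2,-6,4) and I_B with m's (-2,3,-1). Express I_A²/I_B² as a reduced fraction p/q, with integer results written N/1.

26/75

Same 2,7,7: normalisation and zero-m 3j drop out of the ratio.
A: Δ: 2! 2! 12! / 17! → 1/185640; sum: t=0:+1/159667200 = 1/159667200; 3j²(2 7 7; 2 -6 4) = Δ·Π!·Σ² = 9/1190  (sign -1)
B: Δ: 2! 2! 12! / 17! → 1/185640; sum: t=2:+1/3870720 = 1/3870720; 3j²(2 7 7; -2 3 -1) = Δ·Π!·Σ² = 135/6188  (sign +1)
I_A²/I_B² = (9/1190)/(135/6188) = 26/75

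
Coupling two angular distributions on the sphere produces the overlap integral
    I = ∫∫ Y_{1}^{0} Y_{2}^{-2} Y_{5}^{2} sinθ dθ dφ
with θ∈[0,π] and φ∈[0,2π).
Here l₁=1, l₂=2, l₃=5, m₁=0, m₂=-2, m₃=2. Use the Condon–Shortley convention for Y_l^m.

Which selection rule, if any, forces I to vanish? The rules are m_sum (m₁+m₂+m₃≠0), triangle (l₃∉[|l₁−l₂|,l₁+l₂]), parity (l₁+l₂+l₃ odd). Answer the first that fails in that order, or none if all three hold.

triangle

m₁+m₂+m₃ = 0 − 2 + 2 = 0  ✓
triangle: |1−2|=1 ≤ l₃=5 ≤ 1+2=3  ✗
parity: l₁+l₂+l₃ = 8 is even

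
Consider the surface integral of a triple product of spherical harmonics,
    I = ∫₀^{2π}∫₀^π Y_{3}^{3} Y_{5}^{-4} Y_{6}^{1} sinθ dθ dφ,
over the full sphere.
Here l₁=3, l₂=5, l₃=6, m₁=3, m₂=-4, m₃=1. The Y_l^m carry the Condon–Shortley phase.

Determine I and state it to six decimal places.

0.072068

Checks pass: Σm=0; 14 even; l₃=6∈[2,8].
(2·3+1)(2·5+1)(2·6+1) = 1001
Δ: 2! 4! 8! / 15! → 1/675675
sum: t=0:+1/8640 t=1:−1/2304 t=2:+1/8640 = -7/34560
3j²(3 5 6; 0 0 0) = Δ·Π!·Σ² = 7/429  (sign -1)
sum: t=0:+1/241920 = 1/241920
3j²(3 5 6; 3 -4 1) = Δ·Π!·Σ² = 4/1001  (sign -1)
combine: 4πI² = 1001·7/429·4/1001 = 28/429
take √, sign +1: I = 0.07206849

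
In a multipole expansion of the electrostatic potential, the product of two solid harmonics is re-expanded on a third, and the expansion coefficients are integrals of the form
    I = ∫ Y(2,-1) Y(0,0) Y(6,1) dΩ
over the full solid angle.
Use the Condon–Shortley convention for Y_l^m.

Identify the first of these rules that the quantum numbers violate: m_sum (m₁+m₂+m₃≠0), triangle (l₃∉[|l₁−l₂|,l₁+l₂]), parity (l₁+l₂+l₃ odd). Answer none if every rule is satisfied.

azimuthal sum: -1 + 0 + 1 = 0  ✓
2 ≤ 6 ≤ 2 (triangle on l)  ✗
L = 2 + 0 + 6 = 8 (even)

triangle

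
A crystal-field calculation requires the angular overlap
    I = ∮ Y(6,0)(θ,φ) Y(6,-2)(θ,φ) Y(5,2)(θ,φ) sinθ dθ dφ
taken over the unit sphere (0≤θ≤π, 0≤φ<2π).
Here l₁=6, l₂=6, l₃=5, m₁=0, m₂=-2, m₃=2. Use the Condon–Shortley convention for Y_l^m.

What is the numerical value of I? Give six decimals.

Σlᵢ=17 odd — θ-integrand is odd under cosθ→−cosθ; I=0

0.000000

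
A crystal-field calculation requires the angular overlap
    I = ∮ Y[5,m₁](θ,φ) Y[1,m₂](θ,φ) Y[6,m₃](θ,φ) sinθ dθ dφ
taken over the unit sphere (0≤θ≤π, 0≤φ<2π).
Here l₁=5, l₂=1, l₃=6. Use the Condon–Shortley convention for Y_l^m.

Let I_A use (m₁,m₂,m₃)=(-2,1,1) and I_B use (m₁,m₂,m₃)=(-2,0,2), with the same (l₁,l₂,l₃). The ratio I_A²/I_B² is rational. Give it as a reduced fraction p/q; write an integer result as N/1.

l's match ⇒ only the (l;m) 3-j factors differ between A and B.
A: triangle coeff Δ(5,1,6) = 1/858; Σ_t [0,0]: t=0:+1/60480 = 1/60480; (3j)²=5/429 [(5 1 6; -2 1 1)], sign=-1
B: triangle coeff Δ(5,1,6) = 1/858; Σ_t [0,0]: t=0:+1/30240 = 1/30240; (3j)²=16/429 [(5 1 6; -2 0 2)], sign=+1
I_A²/I_B² = (5/429)/(16/429) = 5/16

5/16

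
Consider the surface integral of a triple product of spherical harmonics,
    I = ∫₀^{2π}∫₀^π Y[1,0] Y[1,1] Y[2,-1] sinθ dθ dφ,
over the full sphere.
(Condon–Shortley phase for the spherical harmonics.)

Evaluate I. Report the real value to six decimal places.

Checks pass: Σm=0; 4 even; l₃=2∈[0,2].
(2·1+1)(2·1+1)(2·2+1) = 45
Δ: 0! 2! 2! / 5! → 1/30
sum: t=0:+1/1 = 1/1
3j²(1 1 2; 0 0 0) = Δ·Π!·Σ² = 2/15  (sign +1)
sum: t=0:+1/2 = 1/2
3j²(1 1 2; 0 1 -1) = Δ·Π!·Σ² = 1/10  (sign -1)
combine: 4πI² = 45·2/15·1/10 = 3/5
take √, sign -1: I = -0.21850969

-0.218510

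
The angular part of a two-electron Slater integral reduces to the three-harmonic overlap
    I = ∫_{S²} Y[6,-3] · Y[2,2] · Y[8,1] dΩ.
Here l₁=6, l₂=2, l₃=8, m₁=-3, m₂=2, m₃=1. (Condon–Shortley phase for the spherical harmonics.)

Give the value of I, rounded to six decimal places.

Checks pass: Σm=0; 16 even; l₃=8∈[4,8].
(2·6+1)(2·2+1)(2·8+1) = 1105
Δ: 0! 12! 4! / 17! → 1/30940
sum: t=0:+1/2073600 = 1/2073600
3j²(6 2 8; 0 0 0) = Δ·Π!·Σ² = 28/1105  (sign +1)
sum: t=0:+1/52254720 = 1/52254720
3j²(6 2 8; -3 2 1) = Δ·Π!·Σ² = 1/884  (sign -1)
combine: 4πI² = 1105·28/1105·1/884 = 7/221
take √, sign -1: I = -0.05020511

-0.050205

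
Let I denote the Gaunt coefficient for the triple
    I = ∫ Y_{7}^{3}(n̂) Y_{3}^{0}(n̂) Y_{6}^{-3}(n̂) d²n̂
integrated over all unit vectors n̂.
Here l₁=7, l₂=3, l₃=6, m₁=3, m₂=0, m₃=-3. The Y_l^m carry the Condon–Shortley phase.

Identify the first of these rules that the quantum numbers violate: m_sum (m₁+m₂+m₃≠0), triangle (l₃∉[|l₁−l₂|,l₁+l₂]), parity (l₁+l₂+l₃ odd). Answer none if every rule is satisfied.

none

azimuthal sum: 3 + 0 − 3 = 0  ✓
4 ≤ 6 ≤ 10 (triangle on l)  ✓
L = 7 + 3 + 6 = 16 (even)  ✓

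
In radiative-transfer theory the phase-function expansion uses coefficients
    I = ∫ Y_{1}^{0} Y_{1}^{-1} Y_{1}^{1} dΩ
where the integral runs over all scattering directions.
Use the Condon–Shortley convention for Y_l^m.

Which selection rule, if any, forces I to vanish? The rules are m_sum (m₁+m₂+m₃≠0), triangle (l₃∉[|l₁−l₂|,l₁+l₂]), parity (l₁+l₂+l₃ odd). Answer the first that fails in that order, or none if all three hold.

parity

Σmᵢ = 0  ✓
l₃∈[|l₁−l₂|,l₁+l₂]=[0,2], have l₃=1  ✓
Σlᵢ = 3 ⇒ odd  ✗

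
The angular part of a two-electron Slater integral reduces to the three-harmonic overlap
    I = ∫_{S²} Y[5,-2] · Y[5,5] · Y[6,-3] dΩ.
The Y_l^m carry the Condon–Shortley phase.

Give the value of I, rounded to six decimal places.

Rules hold: Σm=0, L=16 even, 0≤6≤10.
N = 11·11·13 = 1573
Δ = 4!·6!·6!/17! = 1/28588560
Racah Σ t=0..4: t=0:+1/345600 t=1:−1/13824 t=2:+1/5184 t=3:−1/13824 t=4:+1/345600 = 7/129600
⇒ 3j(5 5 6; 0 0 0)² = 80/7293, sgn +1
Racah Σ t=4..4: t=4:+1/622080 = 1/622080
⇒ 3j(5 5 6; -2 5 -3)² = 105/4862, sgn -1
4πI² = N·(3j₀)²·(3jₘ)² = 1400/3757
I = -1·√(0.372638/4π) = -0.17220212

-0.172202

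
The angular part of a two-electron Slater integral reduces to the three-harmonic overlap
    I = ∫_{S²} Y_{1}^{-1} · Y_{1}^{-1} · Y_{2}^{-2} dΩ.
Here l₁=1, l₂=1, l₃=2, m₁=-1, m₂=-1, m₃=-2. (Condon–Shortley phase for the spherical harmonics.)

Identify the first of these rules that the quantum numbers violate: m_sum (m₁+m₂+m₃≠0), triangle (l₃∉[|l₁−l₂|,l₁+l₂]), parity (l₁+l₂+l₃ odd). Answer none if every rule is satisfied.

azimuthal sum: -1 − 1 − 2 = -4  ✗
0 ≤ 2 ≤ 2 (triangle on l)
L = 1 + 1 + 2 = 4 (even)

m_sum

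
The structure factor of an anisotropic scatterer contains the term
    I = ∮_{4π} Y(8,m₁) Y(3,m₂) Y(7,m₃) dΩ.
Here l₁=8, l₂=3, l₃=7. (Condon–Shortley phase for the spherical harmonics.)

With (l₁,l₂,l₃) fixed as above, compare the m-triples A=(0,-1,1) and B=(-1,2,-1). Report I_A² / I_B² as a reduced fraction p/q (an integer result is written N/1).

Shared (l₁,l₂,l₃)=(8,3,7): N and (l;000)² cancel in I_A²/I_B².
A: Δ = 4!·12!·2!/19! = 1/5290740; Racah Σ t=0..2: t=0:+1/46448640 t=1:−1/3628800 t=2:+1/4147200 = -1/77414400; ⇒ 3j(8 3 7; 0 -1 1)² = 3/41990, sgn -1
B: Δ = 4!·12!·2!/19! = 1/5290740; Racah Σ t=3..4: t=3:−1/6220800 t=4:+1/14515200 = -1/10886400; ⇒ 3j(8 3 7; -1 2 -1)² = 128/12597, sgn -1
I_A²/I_B² = (3/41990)/(128/12597) = 9/1280

9/1280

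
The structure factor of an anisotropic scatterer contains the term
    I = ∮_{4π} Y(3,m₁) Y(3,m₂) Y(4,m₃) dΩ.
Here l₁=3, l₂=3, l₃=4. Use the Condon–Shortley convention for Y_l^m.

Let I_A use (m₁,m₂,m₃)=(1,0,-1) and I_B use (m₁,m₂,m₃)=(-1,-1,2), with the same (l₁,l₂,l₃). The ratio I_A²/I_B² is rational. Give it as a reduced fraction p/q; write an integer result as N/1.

Same 3,3,4: normalisation and zero-m 3j drop out of the ratio.
A: Δ: 2! 4! 4! / 11! → 1/34650; sum: t=0:+1/48 t=1:−1/24 t=2:+1/288 = -5/288; 3j²(3 3 4; 1 0 -1) = Δ·Π!·Σ² = 5/462  (sign +1)
B: Δ: 2! 4! 4! / 11! → 1/34650; sum: t=0:+1/192 t=1:−1/36 t=2:+1/192 = -5/288; 3j²(3 3 4; -1 -1 2) = Δ·Π!·Σ² = 20/693  (sign -1)
I_A²/I_B² = (5/462)/(20/693) = 3/8

3/8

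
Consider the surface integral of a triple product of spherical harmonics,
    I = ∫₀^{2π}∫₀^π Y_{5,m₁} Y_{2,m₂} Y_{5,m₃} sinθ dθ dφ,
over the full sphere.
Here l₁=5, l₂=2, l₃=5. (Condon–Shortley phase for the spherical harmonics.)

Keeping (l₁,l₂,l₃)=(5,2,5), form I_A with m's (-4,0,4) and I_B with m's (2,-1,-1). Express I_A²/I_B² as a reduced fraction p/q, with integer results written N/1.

l's match ⇒ only the (l;m) 3-j factors differ between A and B.
A: triangle coeff Δ(5,2,5) = 1/38610; Σ_t [1,2]: t=1:−1/40320 t=2:+1/20160 = 1/40320; (3j)²=6/715 [(5 2 5; -4 0 4)], sign=-1
B: triangle coeff Δ(5,2,5) = 1/38610; Σ_t [0,1]: t=0:+1/1440 t=1:−1/2880 = 1/2880; (3j)²=7/715 [(5 2 5; 2 -1 -1)], sign=+1
I_A²/I_B² = (6/715)/(7/715) = 6/7

6/7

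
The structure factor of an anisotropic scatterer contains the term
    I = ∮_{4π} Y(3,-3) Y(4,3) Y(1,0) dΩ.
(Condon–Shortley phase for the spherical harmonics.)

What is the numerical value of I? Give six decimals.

Checks pass: Σm=0; 8 even; l₃=1∈[1,7].
(2·3+1)(2·4+1)(2·1+1) = 189
Δ: 6! 0! 2! / 9! → 1/252
sum: t=3:−1/36 = -1/36
3j²(3 4 1; 0 0 0) = Δ·Π!·Σ² = 4/63  (sign +1)
sum: t=6:+1/720 = 1/720
3j²(3 4 1; -3 3 0) = Δ·Π!·Σ² = 1/36  (sign -1)
combine: 4πI² = 189·4/63·1/36 = 1/3
take √, sign -1: I = -0.16286750

-0.162868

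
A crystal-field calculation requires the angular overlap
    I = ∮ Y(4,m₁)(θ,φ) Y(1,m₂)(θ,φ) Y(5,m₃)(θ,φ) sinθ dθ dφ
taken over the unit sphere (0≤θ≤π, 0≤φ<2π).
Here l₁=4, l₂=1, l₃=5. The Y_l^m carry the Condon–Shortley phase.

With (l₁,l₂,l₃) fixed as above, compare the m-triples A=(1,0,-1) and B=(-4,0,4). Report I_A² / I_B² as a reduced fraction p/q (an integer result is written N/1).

8/3

Shared (l₁,l₂,l₃)=(4,1,5): N and (l;000)² cancel in I_A²/I_B².
A: Δ = 0!·8!·2!/11! = 1/495; Racah Σ t=0..0: t=0:+1/720 = 1/720; ⇒ 3j(4 1 5; 1 0 -1)² = 8/165, sgn +1
B: Δ = 0!·8!·2!/11! = 1/495; Racah Σ t=0..0: t=0:+1/40320 = 1/40320; ⇒ 3j(4 1 5; -4 0 4)² = 1/55, sgn -1
I_A²/I_B² = (8/165)/(1/55) = 8/3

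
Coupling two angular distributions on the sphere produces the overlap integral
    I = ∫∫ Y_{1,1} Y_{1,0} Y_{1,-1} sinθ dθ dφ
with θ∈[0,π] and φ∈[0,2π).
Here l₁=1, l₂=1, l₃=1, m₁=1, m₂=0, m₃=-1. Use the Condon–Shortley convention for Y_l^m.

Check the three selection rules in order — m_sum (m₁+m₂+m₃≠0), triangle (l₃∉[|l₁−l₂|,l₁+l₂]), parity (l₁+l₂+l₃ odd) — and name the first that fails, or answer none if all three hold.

Σmᵢ = 0  ✓
l₃∈[|l₁−l₂|,l₁+l₂]=[0,2], have l₃=1  ✓
Σlᵢ = 3 ⇒ odd  ✗

parity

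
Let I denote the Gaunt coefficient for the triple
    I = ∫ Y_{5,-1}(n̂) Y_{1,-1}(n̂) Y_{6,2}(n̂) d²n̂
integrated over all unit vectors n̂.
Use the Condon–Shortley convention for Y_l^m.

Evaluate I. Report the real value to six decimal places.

0.216205

Checks pass: Σm=0; 12 even; l₃=6∈[4,6].
(2·5+1)(2·1+1)(2·6+1) = 429
Δ: 0! 10! 2! / 13! → 1/858
sum: t=0:+1/14400 = 1/14400
3j²(5 1 6; 0 0 0) = Δ·Π!·Σ² = 6/143  (sign +1)
sum: t=0:+1/34560 = 1/34560
3j²(5 1 6; -1 -1 2) = Δ·Π!·Σ² = 14/429  (sign +1)
combine: 4πI² = 429·6/143·14/429 = 84/143
take √, sign +1: I = 0.21620548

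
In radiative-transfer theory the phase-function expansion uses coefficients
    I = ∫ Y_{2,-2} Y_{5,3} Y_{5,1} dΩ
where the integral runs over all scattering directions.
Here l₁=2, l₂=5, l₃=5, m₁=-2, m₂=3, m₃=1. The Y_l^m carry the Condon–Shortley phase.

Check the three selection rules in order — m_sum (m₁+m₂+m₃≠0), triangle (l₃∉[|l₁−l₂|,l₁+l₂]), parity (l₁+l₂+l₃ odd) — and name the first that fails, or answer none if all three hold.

m_sum

azimuthal sum: -2 + 3 + 1 = 2  ✗
3 ≤ 5 ≤ 7 (triangle on l)
L = 2 + 5 + 5 = 12 (even)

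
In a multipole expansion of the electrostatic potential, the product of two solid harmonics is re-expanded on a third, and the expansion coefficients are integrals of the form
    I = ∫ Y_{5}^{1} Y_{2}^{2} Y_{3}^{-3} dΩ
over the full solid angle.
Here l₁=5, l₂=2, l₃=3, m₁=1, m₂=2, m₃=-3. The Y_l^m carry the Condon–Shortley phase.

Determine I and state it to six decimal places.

-0.023961

m-sum 0 ✓  L=10 even ✓  3≤3≤7 ✓
Π(2lᵢ+1) = 11×5×7 = 385
triangle coeff Δ(5,2,3) = 1/2310
Σ_t [2,2]: t=2:+1/144 = 1/144
(3j)²=10/231 [(5 2 3; 0 0 0)], sign=-1
Σ_t [4,4]: t=4:+1/17280 = 1/17280
(3j)²=1/2310 [(5 2 3; 1 2 -3)], sign=+1
⇒ 4πI² = 5/693
I = (-1)√(5/693/(4π)) = -0.02396147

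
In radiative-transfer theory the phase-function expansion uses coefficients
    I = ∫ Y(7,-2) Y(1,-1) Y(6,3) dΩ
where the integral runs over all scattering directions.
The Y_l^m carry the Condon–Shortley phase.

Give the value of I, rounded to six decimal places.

Checks pass: Σm=0; 14 even; l₃=6∈[6,8].
(2·7+1)(2·1+1)(2·6+1) = 585
Δ: 2! 12! 0! / 15! → 1/1365
sum: t=1:−1/518400 = -1/518400
3j²(7 1 6; 0 0 0) = Δ·Π!·Σ² = 7/195  (sign -1)
sum: t=0:+1/4354560 = 1/4354560
3j²(7 1 6; -2 -1 3) = Δ·Π!·Σ² = 2/273  (sign -1)
combine: 4πI² = 585·7/195·2/273 = 2/13
take √, sign +1: I = 0.11064668

0.110647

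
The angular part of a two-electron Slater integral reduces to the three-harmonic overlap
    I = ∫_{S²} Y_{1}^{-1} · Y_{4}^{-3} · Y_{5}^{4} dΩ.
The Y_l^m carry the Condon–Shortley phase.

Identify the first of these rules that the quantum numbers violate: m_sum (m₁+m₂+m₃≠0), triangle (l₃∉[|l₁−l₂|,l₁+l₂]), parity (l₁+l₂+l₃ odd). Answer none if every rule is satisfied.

none

m₁+m₂+m₃ = -1 − 3 + 4 = 0  ✓
triangle: |1−4|=3 ≤ l₃=5 ≤ 1+4=5  ✓
parity: l₁+l₂+l₃ = 10 is even  ✓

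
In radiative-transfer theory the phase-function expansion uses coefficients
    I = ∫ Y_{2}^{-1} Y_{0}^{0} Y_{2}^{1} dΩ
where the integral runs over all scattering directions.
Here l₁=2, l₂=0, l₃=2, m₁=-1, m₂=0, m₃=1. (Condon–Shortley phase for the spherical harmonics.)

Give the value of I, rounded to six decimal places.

-0.282095

Rules hold: Σm=0, L=4 even, 2≤2≤2.
N = 5·1·5 = 25
Δ = 0!·4!·0!/5! = 1/5
Racah Σ t=0..0: t=0:+1/4 = 1/4
⇒ 3j(2 0 2; 0 0 0)² = 1/5, sgn +1
Racah Σ t=0..0: t=0:+1/6 = 1/6
⇒ 3j(2 0 2; -1 0 1)² = 1/5, sgn -1
4πI² = N·(3j₀)²·(3jₘ)² = 1/1
I = -1·√(1/4π) = -0.28209479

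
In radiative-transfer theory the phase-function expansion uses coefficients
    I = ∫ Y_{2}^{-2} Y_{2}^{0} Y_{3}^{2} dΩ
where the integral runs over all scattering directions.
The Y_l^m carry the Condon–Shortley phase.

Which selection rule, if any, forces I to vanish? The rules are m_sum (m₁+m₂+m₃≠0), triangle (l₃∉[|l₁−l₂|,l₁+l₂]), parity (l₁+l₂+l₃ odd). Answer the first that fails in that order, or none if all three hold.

parity

Σmᵢ = 0  ✓
l₃∈[|l₁−l₂|,l₁+l₂]=[0,4], have l₃=3  ✓
Σlᵢ = 7 ⇒ odd  ✗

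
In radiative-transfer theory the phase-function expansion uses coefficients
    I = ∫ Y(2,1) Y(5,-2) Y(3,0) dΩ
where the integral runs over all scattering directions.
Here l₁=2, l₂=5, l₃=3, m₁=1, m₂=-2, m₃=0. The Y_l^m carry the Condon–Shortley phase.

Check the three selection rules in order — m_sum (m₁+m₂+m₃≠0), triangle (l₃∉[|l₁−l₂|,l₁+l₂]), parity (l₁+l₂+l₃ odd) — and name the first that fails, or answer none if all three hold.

Σmᵢ = -1  ✗
l₃∈[|l₁−l₂|,l₁+l₂]=[3,7], have l₃=3
Σlᵢ = 10 ⇒ even

m_sum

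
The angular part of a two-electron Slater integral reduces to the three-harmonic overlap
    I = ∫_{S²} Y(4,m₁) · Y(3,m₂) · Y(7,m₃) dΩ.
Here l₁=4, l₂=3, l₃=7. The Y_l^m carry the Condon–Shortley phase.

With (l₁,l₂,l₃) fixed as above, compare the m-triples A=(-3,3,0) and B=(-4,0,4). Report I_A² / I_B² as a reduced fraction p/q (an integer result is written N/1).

l's match ⇒ only the (l;m) 3-j factors differ between A and B.
A: triangle coeff Δ(4,3,7) = 1/45045; Σ_t [0,0]: t=0:+1/3628800 = 1/3628800; (3j)²=1/6435 [(4 3 7; -3 3 0)], sign=-1
B: triangle coeff Δ(4,3,7) = 1/45045; Σ_t [0,0]: t=0:+1/1451520 = 1/1451520; (3j)²=1/273 [(4 3 7; -4 0 4)], sign=-1
I_A²/I_B² = (1/6435)/(1/273) = 7/165

7/165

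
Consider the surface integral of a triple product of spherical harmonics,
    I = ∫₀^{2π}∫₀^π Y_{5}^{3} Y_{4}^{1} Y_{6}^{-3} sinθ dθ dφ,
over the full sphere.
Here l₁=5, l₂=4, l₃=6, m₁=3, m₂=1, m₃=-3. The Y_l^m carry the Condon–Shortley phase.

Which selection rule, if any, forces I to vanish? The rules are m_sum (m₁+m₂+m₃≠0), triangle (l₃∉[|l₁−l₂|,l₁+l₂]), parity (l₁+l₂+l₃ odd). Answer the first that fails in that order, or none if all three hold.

m_sum

azimuthal sum: 3 + 1 − 3 = 1  ✗
1 ≤ 6 ≤ 9 (triangle on l)
L = 5 + 4 + 6 = 15 (odd)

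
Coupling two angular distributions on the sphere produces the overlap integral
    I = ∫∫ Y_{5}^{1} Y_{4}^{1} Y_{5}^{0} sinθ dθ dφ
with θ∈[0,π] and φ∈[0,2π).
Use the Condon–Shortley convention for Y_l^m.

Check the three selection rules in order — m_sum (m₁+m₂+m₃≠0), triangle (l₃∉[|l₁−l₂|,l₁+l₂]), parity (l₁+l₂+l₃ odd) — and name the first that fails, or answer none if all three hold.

m_sum

m₁+m₂+m₃ = 1 + 1 + 0 = 2  ✗
triangle: |5−4|=1 ≤ l₃=5 ≤ 5+4=9
parity: l₁+l₂+l₃ = 14 is even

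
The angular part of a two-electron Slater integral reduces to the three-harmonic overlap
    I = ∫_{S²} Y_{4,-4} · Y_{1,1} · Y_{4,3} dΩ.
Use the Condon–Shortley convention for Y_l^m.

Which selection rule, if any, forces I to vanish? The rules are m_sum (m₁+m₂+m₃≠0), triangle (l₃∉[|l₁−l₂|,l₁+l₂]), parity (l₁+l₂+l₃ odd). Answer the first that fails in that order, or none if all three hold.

Σmᵢ = 0  ✓
l₃∈[|l₁−l₂|,l₁+l₂]=[3,5], have l₃=4  ✓
Σlᵢ = 9 ⇒ odd  ✗

parity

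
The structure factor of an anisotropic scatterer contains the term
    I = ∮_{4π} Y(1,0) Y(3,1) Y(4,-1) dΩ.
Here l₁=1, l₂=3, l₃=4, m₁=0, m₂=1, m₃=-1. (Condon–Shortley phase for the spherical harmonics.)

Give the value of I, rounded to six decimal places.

Checks pass: Σm=0; 8 even; l₃=4∈[2,4].
(2·1+1)(2·3+1)(2·4+1) = 189
Δ: 0! 2! 6! / 9! → 1/252
sum: t=0:+1/36 = 1/36
3j²(1 3 4; 0 0 0) = Δ·Π!·Σ² = 4/63  (sign +1)
sum: t=0:+1/48 = 1/48
3j²(1 3 4; 0 1 -1) = Δ·Π!·Σ² = 5/84  (sign -1)
combine: 4πI² = 189·4/63·5/84 = 5/7
take √, sign -1: I = -0.23841361

-0.238414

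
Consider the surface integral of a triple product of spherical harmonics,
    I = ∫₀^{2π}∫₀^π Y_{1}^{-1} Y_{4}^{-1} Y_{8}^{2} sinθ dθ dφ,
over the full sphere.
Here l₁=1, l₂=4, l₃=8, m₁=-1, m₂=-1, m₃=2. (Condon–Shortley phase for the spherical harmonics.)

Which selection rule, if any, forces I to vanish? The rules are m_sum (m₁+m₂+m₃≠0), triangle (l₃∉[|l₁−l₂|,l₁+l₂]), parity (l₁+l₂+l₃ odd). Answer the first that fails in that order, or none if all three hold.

triangle

m₁+m₂+m₃ = -1 − 1 + 2 = 0  ✓
triangle: |1−4|=3 ≤ l₃=8 ≤ 1+4=5  ✗
parity: l₁+l₂+l₃ = 13 is odd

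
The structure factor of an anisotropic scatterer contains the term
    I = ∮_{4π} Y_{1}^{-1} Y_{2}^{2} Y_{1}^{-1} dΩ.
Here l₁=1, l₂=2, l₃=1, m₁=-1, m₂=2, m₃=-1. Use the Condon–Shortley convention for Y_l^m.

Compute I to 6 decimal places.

0.309019

Checks pass: Σm=0; 4 even; l₃=1∈[1,3].
(2·1+1)(2·2+1)(2·1+1) = 45
Δ: 2! 0! 2! / 5! → 1/30
sum: t=1:−1/1 = -1/1
3j²(1 2 1; 0 0 0) = Δ·Π!·Σ² = 2/15  (sign +1)
sum: t=2:+1/4 = 1/4
3j²(1 2 1; -1 2 -1) = Δ·Π!·Σ² = 1/5  (sign +1)
combine: 4πI² = 45·2/15·1/5 = 6/5
take √, sign +1: I = 0.30901936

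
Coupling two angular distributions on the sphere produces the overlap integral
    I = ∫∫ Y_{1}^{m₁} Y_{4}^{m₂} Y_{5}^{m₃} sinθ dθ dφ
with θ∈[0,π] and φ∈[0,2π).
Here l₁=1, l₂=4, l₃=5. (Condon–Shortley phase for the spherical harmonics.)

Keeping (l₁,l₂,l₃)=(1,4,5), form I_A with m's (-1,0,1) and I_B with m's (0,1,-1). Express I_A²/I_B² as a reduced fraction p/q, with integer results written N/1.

Shared (l₁,l₂,l₃)=(1,4,5): N and (l;000)² cancel in I_A²/I_B².
A: Δ = 0!·2!·8!/11! = 1/495; Racah Σ t=0..0: t=0:+1/1152 = 1/1152; ⇒ 3j(1 4 5; -1 0 1)² = 1/33, sgn +1
B: Δ = 0!·2!·8!/11! = 1/495; Racah Σ t=0..0: t=0:+1/720 = 1/720; ⇒ 3j(1 4 5; 0 1 -1)² = 8/165, sgn +1
I_A²/I_B² = (1/33)/(8/165) = 5/8

5/8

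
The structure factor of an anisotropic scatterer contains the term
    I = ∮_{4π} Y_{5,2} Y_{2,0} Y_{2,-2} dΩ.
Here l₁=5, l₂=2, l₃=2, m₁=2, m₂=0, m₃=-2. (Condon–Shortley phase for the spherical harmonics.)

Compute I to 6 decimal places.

0.000000

|5−2|≤2≤5+2 violated ⇒ I = 0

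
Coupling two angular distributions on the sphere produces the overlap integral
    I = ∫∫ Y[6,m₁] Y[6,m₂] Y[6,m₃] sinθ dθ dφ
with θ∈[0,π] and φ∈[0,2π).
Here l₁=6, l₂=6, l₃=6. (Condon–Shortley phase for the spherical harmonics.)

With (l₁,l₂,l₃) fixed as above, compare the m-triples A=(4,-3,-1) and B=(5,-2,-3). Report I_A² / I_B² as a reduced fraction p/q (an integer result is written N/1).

125/44

Same 6,6,6: normalisation and zero-m 3j drop out of the ratio.
A: Δ: 6! 6! 6! / 19! → 1/325909584; sum: t=0:+1/1244160 t=1:−1/691200 t=2:+1/4147200 = -1/2488320; 3j²(6 6 6; 4 -3 -1) = Δ·Π!·Σ² = 875/184756  (sign +1)
B: Δ: 6! 6! 6! / 19! → 1/325909584; sum: t=0:+1/4147200 t=1:−1/3110400 = -1/12441600; 3j²(6 6 6; 5 -2 -3) = Δ·Π!·Σ² = 7/4199  (sign +1)
I_A²/I_B² = (875/184756)/(7/4199) = 125/44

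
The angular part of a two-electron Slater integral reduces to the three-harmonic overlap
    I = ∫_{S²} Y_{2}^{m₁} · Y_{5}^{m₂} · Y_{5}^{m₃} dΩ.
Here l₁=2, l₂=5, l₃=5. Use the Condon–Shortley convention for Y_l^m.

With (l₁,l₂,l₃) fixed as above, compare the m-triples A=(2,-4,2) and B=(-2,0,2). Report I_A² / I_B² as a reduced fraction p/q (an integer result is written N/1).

Same 2,5,5: normalisation and zero-m 3j drop out of the ratio.
A: Δ: 2! 2! 8! / 13! → 1/38610; sum: t=0:+1/20160 = 1/20160; 3j²(2 5 5; 2 -4 2) = Δ·Π!·Σ² = 12/715  (sign -1)
B: Δ: 2! 2! 8! / 13! → 1/38610; sum: t=2:+1/2880 = 1/2880; 3j²(2 5 5; -2 0 2) = Δ·Π!·Σ² = 14/429  (sign -1)
I_A²/I_B² = (12/715)/(14/429) = 18/35

18/35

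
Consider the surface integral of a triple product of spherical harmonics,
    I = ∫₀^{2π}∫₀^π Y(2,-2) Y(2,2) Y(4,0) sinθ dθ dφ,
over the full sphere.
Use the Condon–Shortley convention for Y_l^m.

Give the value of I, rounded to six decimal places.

m-sum 0 ✓  L=8 even ✓  0≤4≤4 ✓
Π(2lᵢ+1) = 5×5×9 = 225
triangle coeff Δ(2,2,4) = 1/630
Σ_t [0,0]: t=0:+1/16 = 1/16
(3j)²=2/35 [(2 2 4; 0 0 0)], sign=+1
Σ_t [0,0]: t=0:+1/576 = 1/576
(3j)²=1/630 [(2 2 4; -2 2 0)], sign=+1
⇒ 4πI² = 1/49
I = (+1)√(1/49/(4π)) = 0.04029926

0.040299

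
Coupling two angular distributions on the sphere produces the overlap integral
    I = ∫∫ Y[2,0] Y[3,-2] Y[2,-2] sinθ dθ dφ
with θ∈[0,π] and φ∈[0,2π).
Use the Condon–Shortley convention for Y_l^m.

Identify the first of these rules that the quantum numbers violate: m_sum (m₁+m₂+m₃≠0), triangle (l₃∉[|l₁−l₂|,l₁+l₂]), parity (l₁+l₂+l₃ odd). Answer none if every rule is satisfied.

Σmᵢ = -4  ✗
l₃∈[|l₁−l₂|,l₁+l₂]=[1,5], have l₃=2
Σlᵢ = 7 ⇒ odd

m_sum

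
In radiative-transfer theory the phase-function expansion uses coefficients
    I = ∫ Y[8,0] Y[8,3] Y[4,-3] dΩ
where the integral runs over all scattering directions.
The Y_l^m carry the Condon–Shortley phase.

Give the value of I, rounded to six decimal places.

Rules hold: Σm=0, L=20 even, 0≤4≤16.
N = 17·17·9 = 2601
Δ = 12!·4!·4!/21! = 1/185175900
Racah Σ t=4..8: t=4:+1/557383680 t=5:−1/21772800 t=6:+1/8294400 t=7:−1/21772800 t=8:+1/557383680 = 1/30965760
⇒ 3j(8 8 4; 0 0 0)² = 36/4199, sgn +1
Racah Σ t=7..8: t=7:−1/87091200 t=8:+1/139345920 = -1/232243200
⇒ 3j(8 8 4; 0 3 -3)² = 33/8398, sgn +1
4πI² = N·(3j₀)²·(3jₘ)² = 5346/61009
I = +1·√(0.0876264/4π) = 0.08350502

0.083505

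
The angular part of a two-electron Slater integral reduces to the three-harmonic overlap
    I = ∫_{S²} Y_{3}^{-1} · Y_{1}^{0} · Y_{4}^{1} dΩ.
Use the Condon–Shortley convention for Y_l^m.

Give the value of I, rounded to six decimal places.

-0.238414

Checks pass: Σm=0; 8 even; l₃=4∈[2,4].
(2·3+1)(2·1+1)(2·4+1) = 189
Δ: 0! 6! 2! / 9! → 1/252
sum: t=0:+1/36 = 1/36
3j²(3 1 4; 0 0 0) = Δ·Π!·Σ² = 4/63  (sign +1)
sum: t=0:+1/48 = 1/48
3j²(3 1 4; -1 0 1) = Δ·Π!·Σ² = 5/84  (sign -1)
combine: 4πI² = 189·4/63·5/84 = 5/7
take √, sign -1: I = -0.23841361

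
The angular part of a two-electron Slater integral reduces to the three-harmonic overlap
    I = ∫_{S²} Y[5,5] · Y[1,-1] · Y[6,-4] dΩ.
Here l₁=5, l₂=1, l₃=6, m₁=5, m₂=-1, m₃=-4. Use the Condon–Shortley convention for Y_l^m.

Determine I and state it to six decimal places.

0.040859

Rules hold: Σm=0, L=12 even, 4≤6≤6.
N = 11·3·13 = 429
Δ = 0!·10!·2!/13! = 1/858
Racah Σ t=0..0: t=0:+1/14400 = 1/14400
⇒ 3j(5 1 6; 0 0 0)² = 6/143, sgn +1
Racah Σ t=0..0: t=0:+1/7257600 = 1/7257600
⇒ 3j(5 1 6; 5 -1 -4)² = 1/858, sgn +1
4πI² = N·(3j₀)²·(3jₘ)² = 3/143
I = +1·√(0.020979/4π) = 0.04085899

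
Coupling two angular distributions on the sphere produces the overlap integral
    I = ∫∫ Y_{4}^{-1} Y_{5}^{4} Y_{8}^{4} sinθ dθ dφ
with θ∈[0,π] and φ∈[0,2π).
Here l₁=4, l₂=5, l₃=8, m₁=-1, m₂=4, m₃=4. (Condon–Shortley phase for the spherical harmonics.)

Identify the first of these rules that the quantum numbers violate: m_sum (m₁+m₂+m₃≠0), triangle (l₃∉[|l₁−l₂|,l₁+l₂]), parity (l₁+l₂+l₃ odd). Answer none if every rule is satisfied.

Σmᵢ = 7  ✗
l₃∈[|l₁−l₂|,l₁+l₂]=[1,9], have l₃=8
Σlᵢ = 17 ⇒ odd

m_sum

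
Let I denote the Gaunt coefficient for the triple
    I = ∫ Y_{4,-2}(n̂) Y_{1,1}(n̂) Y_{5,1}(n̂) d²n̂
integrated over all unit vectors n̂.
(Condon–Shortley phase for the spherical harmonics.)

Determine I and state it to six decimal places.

Rules hold: Σm=0, L=10 even, 3≤5≤5.
N = 9·3·11 = 297
Δ = 0!·8!·2!/11! = 1/495
Racah Σ t=0..0: t=0:+1/576 = 1/576
⇒ 3j(4 1 5; 0 0 0)² = 5/99, sgn -1
Racah Σ t=0..0: t=0:+1/2880 = 1/2880
⇒ 3j(4 1 5; -2 1 1)² = 2/165, sgn +1
4πI² = N·(3j₀)²·(3jₘ)² = 2/11
I = -1·√(0.181818/4π) = -0.12028562

-0.120286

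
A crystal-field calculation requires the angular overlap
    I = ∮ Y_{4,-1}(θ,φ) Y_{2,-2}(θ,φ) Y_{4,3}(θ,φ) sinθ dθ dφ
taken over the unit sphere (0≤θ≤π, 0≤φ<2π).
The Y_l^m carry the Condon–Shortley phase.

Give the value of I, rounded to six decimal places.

Rules hold: Σm=0, L=10 even, 2≤4≤6.
N = 9·5·9 = 405
Δ = 2!·6!·2!/11! = 1/13860
Racah Σ t=0..2: t=0:+1/192 t=1:−1/36 t=2:+1/192 = -5/288
⇒ 3j(4 2 4; 0 0 0)² = 20/693, sgn -1
Racah Σ t=0..0: t=0:+1/480 = 1/480
⇒ 3j(4 2 4; -1 -2 3)² = 3/110, sgn -1
4πI² = N·(3j₀)²·(3jₘ)² = 270/847
I = +1·√(0.318772/4π) = 0.15927046

0.159270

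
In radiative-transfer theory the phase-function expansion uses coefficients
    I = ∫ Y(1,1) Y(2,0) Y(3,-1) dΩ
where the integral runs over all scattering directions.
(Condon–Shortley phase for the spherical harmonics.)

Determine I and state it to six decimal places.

Checks pass: Σm=0; 6 even; l₃=3∈[1,3].
(2·1+1)(2·2+1)(2·3+1) = 105
Δ: 0! 2! 4! / 7! → 1/105
sum: t=0:+1/4 = 1/4
3j²(1 2 3; 0 0 0) = Δ·Π!·Σ² = 3/35  (sign -1)
sum: t=0:+1/8 = 1/8
3j²(1 2 3; 1 0 -1) = Δ·Π!·Σ² = 2/35  (sign +1)
combine: 4πI² = 105·3/35·2/35 = 18/35
take √, sign -1: I = -0.20230066

-0.202301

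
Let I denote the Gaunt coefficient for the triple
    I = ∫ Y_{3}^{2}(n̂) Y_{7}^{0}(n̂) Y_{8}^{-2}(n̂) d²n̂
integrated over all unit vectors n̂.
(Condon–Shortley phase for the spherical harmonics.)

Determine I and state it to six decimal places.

m-sum 0 ✓  L=18 even ✓  4≤8≤10 ✓
Π(2lᵢ+1) = 7×15×17 = 1785
triangle coeff Δ(3,7,8) = 1/5290740
Σ_t [0,2]: t=0:+1/7257600 t=1:−1/2073600 t=2:+1/7257600 = -1/4838400
(3j)²=252/20995 [(3 7 8; 0 0 0)], sign=-1
Σ_t [0,1]: t=0:+1/7257600 t=1:−1/12441600 = 1/17418240
(3j)²=125/25194 [(3 7 8; 2 0 -2)], sign=+1
⇒ 4πI² = 110250/1037153
I = (-1)√(110250/1037153/(4π)) = -0.09197355

-0.091974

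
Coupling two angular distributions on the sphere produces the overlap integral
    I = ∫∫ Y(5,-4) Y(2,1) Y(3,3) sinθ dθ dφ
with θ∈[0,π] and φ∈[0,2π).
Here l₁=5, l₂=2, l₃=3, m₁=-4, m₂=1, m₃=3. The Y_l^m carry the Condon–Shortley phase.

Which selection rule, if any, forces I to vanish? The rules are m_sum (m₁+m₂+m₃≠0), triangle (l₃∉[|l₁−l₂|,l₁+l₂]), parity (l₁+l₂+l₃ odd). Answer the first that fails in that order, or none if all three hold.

none

azimuthal sum: -4 + 1 + 3 = 0  ✓
3 ≤ 3 ≤ 7 (triangle on l)  ✓
L = 5 + 2 + 3 = 10 (even)  ✓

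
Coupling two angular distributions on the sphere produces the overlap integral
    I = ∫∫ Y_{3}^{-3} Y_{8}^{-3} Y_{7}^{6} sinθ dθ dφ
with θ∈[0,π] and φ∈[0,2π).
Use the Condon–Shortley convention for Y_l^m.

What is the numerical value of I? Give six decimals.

Rules hold: Σm=0, L=18 even, 5≤7≤11.
N = 7·17·15 = 1785
Δ = 4!·2!·12!/19! = 1/5290740
Racah Σ t=1..3: t=1:−1/7257600 t=2:+1/2073600 t=3:−1/7257600 = 1/4838400
⇒ 3j(3 8 7; 0 0 0)² = 252/20995, sgn -1
Racah Σ t=4..4: t=4:+1/1916006400 = 1/1916006400
⇒ 3j(3 8 7; -3 -3 6)² = 5/4522, sgn -1
4πI² = N·(3j₀)²·(3jₘ)² = 1890/79781
I = +1·√(0.0236899/4π) = 0.04341864

0.043419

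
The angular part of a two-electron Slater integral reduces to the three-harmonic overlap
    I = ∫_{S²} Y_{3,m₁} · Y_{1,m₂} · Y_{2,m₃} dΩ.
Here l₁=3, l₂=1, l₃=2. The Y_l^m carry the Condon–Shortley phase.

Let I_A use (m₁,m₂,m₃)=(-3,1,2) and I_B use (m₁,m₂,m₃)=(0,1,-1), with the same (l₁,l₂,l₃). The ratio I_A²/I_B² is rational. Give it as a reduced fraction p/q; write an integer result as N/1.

l's match ⇒ only the (l;m) 3-j factors differ between A and B.
A: triangle coeff Δ(3,1,2) = 1/105; Σ_t [2,2]: t=2:+1/48 = 1/48; (3j)²=1/7 [(3 1 2; -3 1 2)], sign=+1
B: triangle coeff Δ(3,1,2) = 1/105; Σ_t [2,2]: t=2:+1/12 = 1/12; (3j)²=1/35 [(3 1 2; 0 1 -1)], sign=-1
I_A²/I_B² = (1/7)/(1/35) = 5/1

5/1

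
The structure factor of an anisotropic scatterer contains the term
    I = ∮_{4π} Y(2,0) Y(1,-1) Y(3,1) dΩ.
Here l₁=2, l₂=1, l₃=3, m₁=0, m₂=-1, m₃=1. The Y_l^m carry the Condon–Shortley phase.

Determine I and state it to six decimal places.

-0.202301

Rules hold: Σm=0, L=6 even, 1≤3≤3.
N = 5·3·7 = 105
Δ = 0!·4!·2!/7! = 1/105
Racah Σ t=0..0: t=0:+1/4 = 1/4
⇒ 3j(2 1 3; 0 0 0)² = 3/35, sgn -1
Racah Σ t=0..0: t=0:+1/8 = 1/8
⇒ 3j(2 1 3; 0 -1 1)² = 2/35, sgn +1
4πI² = N·(3j₀)²·(3jₘ)² = 18/35
I = -1·√(0.514286/4π) = -0.20230066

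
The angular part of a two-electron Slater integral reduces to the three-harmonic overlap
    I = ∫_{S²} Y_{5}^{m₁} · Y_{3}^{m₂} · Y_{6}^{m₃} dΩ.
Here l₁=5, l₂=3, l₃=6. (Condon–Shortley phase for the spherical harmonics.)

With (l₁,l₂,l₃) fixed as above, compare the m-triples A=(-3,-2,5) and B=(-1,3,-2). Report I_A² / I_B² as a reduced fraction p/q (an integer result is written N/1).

Same 5,3,6: normalisation and zero-m 3j drop out of the ratio.
A: Δ: 2! 8! 4! / 15! → 1/675675; sum: t=0:+1/483840 t=1:−1/120960 = -1/161280; 3j²(5 3 6; -3 -2 5) = Δ·Π!·Σ² = 2/91  (sign +1)
B: Δ: 2! 8! 4! / 15! → 1/675675; sum: t=2:+1/27648 = 1/27648; 3j²(5 3 6; -1 3 -2) = Δ·Π!·Σ² = 10/429  (sign +1)
I_A²/I_B² = (2/91)/(10/429) = 33/35

33/35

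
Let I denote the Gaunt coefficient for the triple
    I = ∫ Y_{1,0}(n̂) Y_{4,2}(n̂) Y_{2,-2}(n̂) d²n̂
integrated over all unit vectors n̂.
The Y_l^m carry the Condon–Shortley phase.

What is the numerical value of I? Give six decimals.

0.000000

triangle: need 3≤l₃≤5, have 2; I=0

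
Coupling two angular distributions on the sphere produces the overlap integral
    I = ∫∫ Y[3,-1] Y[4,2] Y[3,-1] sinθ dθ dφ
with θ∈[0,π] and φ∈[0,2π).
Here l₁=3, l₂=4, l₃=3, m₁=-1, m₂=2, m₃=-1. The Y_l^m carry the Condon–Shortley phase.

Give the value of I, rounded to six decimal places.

Rules hold: Σm=0, L=10 even, 1≤3≤7.
N = 7·9·7 = 441
Δ = 4!·2!·4!/11! = 1/34650
Racah Σ t=1..3: t=1:−1/72 t=2:+1/16 t=3:−1/72 = 5/144
⇒ 3j(3 4 3; 0 0 0)² = 2/77, sgn -1
Racah Σ t=2..4: t=2:+1/192 t=3:−1/36 t=4:+1/192 = -5/288
⇒ 3j(3 4 3; -1 2 -1)² = 20/693, sgn -1
4πI² = N·(3j₀)²·(3jₘ)² = 40/121
I = +1·√(0.330579/4π) = 0.16219310

0.162193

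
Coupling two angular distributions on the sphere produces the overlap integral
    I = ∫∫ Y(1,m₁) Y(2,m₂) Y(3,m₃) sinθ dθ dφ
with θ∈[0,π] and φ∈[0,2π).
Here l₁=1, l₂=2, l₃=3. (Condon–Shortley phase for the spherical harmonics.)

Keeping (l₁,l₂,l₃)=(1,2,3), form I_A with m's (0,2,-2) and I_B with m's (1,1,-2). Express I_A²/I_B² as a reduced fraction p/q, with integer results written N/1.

Same 1,2,3: normalisation and zero-m 3j drop out of the ratio.
A: Δ: 0! 2! 4! / 7! → 1/105; sum: t=0:+1/24 = 1/24; 3j²(1 2 3; 0 2 -2) = Δ·Π!·Σ² = 1/21  (sign -1)
B: Δ: 0! 2! 4! / 7! → 1/105; sum: t=0:+1/12 = 1/12; 3j²(1 2 3; 1 1 -2) = Δ·Π!·Σ² = 2/21  (sign -1)
I_A²/I_B² = (1/21)/(2/21) = 1/2

1/2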